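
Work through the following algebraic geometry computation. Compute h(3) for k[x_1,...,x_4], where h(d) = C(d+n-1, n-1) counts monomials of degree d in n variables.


The Hilbert function for the polynomial ring in 4 variables is:
h(d) = C(d+n-1, n-1)
h(3) = C(3+4-1, 4-1) = C(6, 3)
= 6! / (3! * 3!)
= 20

20


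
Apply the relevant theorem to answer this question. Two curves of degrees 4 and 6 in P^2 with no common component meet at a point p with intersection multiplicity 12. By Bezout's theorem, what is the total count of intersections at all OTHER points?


By Bezout's theorem, the total intersection number is d1 * d2.
Total = 4 * 6 = 24
Intersection multiplicity at p = 12
Remaining intersections = 24 - 12 = 12

12


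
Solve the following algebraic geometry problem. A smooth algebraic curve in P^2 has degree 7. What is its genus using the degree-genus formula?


Using the genus formula for smooth plane curves:
g = (d-1)(d-2)/2
g = (7-1)(7-2)/2
g = 6*5/2
g = 30/2 = 15

15


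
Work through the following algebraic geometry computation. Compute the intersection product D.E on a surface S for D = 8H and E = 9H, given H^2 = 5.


Using bilinearity of the intersection pairing on a surface S:
(aH).(bH) = ab * (H.H)
We have H^2 = 5.
D.E = (8H).(9H) = 8*9*5
= 72*5
= 360

360


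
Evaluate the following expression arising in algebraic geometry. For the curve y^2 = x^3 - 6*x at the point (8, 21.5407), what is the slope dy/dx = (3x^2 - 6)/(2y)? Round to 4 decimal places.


Using implicit differentiation of y^2 = x^3 - 6*x:
2y * dy/dx = 3x^2 - 6
dy/dx = (3x^2 - 6)/(2y)
Numerator: 3*8^2 - 6 = 186
Denominator: 2*21.5407 = 43.0814
dy/dx = 186/43.0814 = 4.3174

4.3174


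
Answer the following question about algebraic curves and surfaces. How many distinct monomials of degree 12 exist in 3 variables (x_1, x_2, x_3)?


The number of degree-12 monomials in 3 variables is C(d+n-1, n-1).
= C(12+3-1, 3-1) = C(14, 2)
= 91

91


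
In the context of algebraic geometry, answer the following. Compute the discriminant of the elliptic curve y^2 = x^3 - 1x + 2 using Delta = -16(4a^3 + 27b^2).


Compute each component:
4a^3 = 4*(-1)^3 = 4*(-1) = -4
27b^2 = 27*2^2 = 27*4 = 108
4a^3 + 27b^2 = -4 + 108 = 104
Delta = -16*104 = -1664

-1664


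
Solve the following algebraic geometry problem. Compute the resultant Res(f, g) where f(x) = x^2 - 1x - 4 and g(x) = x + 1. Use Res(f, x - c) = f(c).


For Res(f, x - c), we evaluate f at x = c.
f(-1) = (-1)^2 - 1*(-1) - 4
= 1 + 1 - 4
= 2 - 4 = -2
Res(f, g) = -2

-2


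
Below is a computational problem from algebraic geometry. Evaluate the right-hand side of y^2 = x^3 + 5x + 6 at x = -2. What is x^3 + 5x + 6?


Compute x^3 + 5x + 6 at x = -2:
x^3 = (-2)^3 = -8
5*x = 5*(-2) = -10
Sum: -8 - 10 + 6 = -12

-12


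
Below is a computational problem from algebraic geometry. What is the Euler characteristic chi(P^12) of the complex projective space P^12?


The complex projective space P^12 has one cell in each even real dimension 0, 2, ..., 24.
The cohomology groups are H^{2k}(P^12) = Z for k = 0,...,12, and 0 otherwise.
Euler characteristic = sum of Betti numbers = 1 per even-dimensional cohomology group.
chi(P^12) = 12 + 1 = 13

13


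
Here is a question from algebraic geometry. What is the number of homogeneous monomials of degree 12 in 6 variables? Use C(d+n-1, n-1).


The number of degree-12 monomials in 6 variables is C(d+n-1, n-1).
= C(12+6-1, 6-1) = C(17, 5)
= 6188

6188


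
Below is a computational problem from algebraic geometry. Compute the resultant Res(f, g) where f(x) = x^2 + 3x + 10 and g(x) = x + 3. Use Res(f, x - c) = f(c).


For Res(f, x - c), we evaluate f at x = c.
f(-3) = (-3)^2 + 3*(-3) + 10
= 9 - 9 + 10
= 0 + 10 = 10
Res(f, g) = 10

10


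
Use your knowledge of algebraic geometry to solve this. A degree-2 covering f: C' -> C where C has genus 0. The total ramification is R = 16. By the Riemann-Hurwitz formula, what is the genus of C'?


Riemann-Hurwitz formula: 2g' - 2 = d(2g - 2) + R
Given: d = 2, g = 0, R = 16
2g' - 2 = 2*(2*0 - 2) + 16
2g' - 2 = 2*(-2) + 16
2g' - 2 = -4 + 16 = 12
2g' = 14
g' = 7

7


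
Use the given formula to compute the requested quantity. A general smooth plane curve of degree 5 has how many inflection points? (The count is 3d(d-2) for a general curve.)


For a general smooth plane curve C of degree d, the inflection points are
the intersection of C with its Hessian curve, which has degree 3(d-2).
By Bezout, the total intersection number is d * 3(d-2) = 5 * 9 = 45.
For a general curve every flex is ordinary, so each contributes
multiplicity 1 to C·Hess(C), and the number of distinct inflection
points is 3d(d-2).
Inflection points = 3*5*(5-2) = 3*5*3 = 45

45


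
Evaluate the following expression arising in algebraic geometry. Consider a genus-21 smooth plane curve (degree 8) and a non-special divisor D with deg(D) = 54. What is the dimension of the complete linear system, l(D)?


First, compute the genus of a smooth plane curve of degree 8:
g = (d-1)(d-2)/2 = (8-1)(8-2)/2 = 21
For a non-special divisor D (i.e., h^1(D) = 0), Riemann-Roch gives:
l(D) = deg(D) - g + 1
Since deg(D) = 54 >= 2g - 1 = 41, D is non-special.
l(D) = 54 - 21 + 1 = 34

34


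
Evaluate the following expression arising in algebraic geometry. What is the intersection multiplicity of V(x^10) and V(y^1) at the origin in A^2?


The intersection multiplicity of V(x^a) and V(y^b) at the origin is:
I(O; V(x^10), V(y^1)) = dim_k(k[x,y]/(x^10, y^1))
A basis for k[x,y]/(x^10, y^1) is the set of monomials x^i * y^j
where 0 <= i < 10 and 0 <= j < 1.
The number of such monomials is 10 * 1 = 10

10


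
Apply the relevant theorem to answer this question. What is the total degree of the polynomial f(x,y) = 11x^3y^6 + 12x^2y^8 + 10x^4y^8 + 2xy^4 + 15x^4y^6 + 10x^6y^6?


Examine each term for its total degree (sum of exponents).
  Term '11x^3y^6' has total degree 3+6 = 9.
  Term '12x^2y^8' has total degree 2+8 = 10.
  Term '10x^4y^8' has total degree 4+8 = 12.
  Term '2xy^4' has total degree 1+4 = 5.
  Term '15x^4y^6' has total degree 4+6 = 10.
  Term '10x^6y^6' has total degree 6+6 = 12.
The maximum total degree among all terms is 12.

12


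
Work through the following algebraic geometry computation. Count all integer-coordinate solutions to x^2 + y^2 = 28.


Systematically check integer values of x where x^2 <= 28.
For each valid x, check if 28 - x^2 is a perfect square.
Total integer solutions found: 0

0


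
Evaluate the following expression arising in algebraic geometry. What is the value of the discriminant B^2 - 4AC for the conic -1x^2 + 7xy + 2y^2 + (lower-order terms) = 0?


The discriminant of a conic Ax^2 + Bxy + Cy^2 + ... = 0 is B^2 - 4AC.
B^2 = 7^2 = 49
4AC = 4*(-1)*2 = -8
Discriminant = 49 + 8 = 57

57


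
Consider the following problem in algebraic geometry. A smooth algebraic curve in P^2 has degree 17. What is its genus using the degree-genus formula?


Using the genus formula for smooth plane curves:
g = (d-1)(d-2)/2
g = (17-1)(17-2)/2
g = 16*15/2
g = 240/2 = 120

120


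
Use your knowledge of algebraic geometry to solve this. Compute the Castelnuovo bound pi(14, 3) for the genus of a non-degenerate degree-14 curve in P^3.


Castelnuovo's bound: write d - 1 = m(r-1) + epsilon with 0 <= epsilon < r-1.
d - 1 = 14 - 1 = 13
r - 1 = 3 - 1 = 2
13 = 6*2 + 1, so m = 6, epsilon = 1
pi(d, r) = m(m-1)(r-1)/2 + m*epsilon
= 6*5*2/2 + 6*1
= 60/2 + 6
= 30 + 6 = 36

36


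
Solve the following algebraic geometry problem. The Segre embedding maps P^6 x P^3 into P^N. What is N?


The Segre embedding maps P^m x P^n into P^N via
all products of coordinates from each factor.
N = (m+1)(n+1) - 1
N = (6+1)(3+1) - 1
N = 7*4 - 1
N = 28 - 1 = 27

27


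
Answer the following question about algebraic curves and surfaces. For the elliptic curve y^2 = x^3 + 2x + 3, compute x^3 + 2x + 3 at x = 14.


Compute x^3 + 2x + 3 at x = 14:
x^3 = 14^3 = 2744
2*x = 2*14 = 28
Sum: 2744 + 28 + 3 = 2775

2775


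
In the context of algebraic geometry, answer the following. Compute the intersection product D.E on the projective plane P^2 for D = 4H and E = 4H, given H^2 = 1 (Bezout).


Using bilinearity of the intersection pairing on the projective plane P^2:
(aH).(bH) = ab * (H.H)
We have H^2 = 1 (Bezout).
D.E = (4H).(4H) = 4*4*1
= 16*1
= 16

16


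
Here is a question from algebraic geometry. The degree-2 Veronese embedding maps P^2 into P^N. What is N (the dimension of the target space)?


The Veronese embedding v_d: P^n -> P^N maps each point to all
degree-d monomials in n+1 homogeneous coordinates.
N = C(n+d, d) - 1
N = C(2+2, 2) - 1
N = C(4, 2) - 1
C(4, 2) = 6
N = 6 - 1 = 5

5


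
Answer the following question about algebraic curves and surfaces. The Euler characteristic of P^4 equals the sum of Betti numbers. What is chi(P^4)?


The complex projective space P^4 has one cell in each even real dimension 0, 2, ..., 8.
The cohomology groups are H^{2k}(P^4) = Z for k = 0,...,4, and 0 otherwise.
Euler characteristic = sum of Betti numbers = 1 per even-dimensional cohomology group.
chi(P^4) = 4 + 1 = 5

5


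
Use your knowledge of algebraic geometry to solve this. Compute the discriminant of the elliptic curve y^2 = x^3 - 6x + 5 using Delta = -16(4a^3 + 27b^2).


Compute each component:
4a^3 = 4*(-6)^3 = 4*(-216) = -864
27b^2 = 27*5^2 = 27*25 = 675
4a^3 + 27b^2 = -864 + 675 = -189
Delta = -16*(-189) = 3024

3024


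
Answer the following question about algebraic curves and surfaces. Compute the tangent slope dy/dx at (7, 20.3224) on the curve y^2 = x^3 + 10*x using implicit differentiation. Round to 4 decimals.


Using implicit differentiation of y^2 = x^3 + 10*x:
2y * dy/dx = 3x^2 + 10
dy/dx = (3x^2 + 10)/(2y)
Numerator: 3*7^2 + 10 = 157
Denominator: 2*20.3224 = 40.6448
dy/dx = 157/40.6448 = 3.8627

3.8627


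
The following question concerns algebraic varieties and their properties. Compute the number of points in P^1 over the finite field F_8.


P^1(F_8) has (q^(n+1) - 1)/(q - 1) points.
= 8^1 + 8^0
= 8 + 1
= 9

9


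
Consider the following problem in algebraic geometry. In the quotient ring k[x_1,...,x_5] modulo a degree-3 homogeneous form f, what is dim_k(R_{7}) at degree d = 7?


For R = k[x_1,...,x_n]/(f) with f homogeneous of degree e:
The Hilbert series is (1 - t^e)/(1 - t)^n.
So h(d) = C(d+n-1, n-1) - C(d-e+n-1, n-1) for d >= e.
With n=5, e=3, d=7:
C(7+5-1, 5-1) = C(11, 4) = 330
C(7-3+5-1, 5-1) = C(8, 4) = 70
h(7) = 330 - 70 = 260

260


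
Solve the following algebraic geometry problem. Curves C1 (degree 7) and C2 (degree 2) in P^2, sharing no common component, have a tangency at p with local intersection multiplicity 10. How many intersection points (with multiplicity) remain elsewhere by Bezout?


By Bezout's theorem, the total intersection number is d1 * d2.
Total = 7 * 2 = 14
Intersection multiplicity at p = 10
Remaining intersections = 14 - 10 = 4

4


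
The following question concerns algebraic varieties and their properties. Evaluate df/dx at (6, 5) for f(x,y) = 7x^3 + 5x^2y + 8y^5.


df/dx = 3*7*x^2 + 2*5*x^1*y
At (6,5): 3*7*6^2 + 2*5*6^1*5
= 756 + 300
= 1056

1056


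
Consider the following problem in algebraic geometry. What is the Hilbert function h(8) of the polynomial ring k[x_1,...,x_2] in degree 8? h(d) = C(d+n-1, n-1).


The Hilbert function for the polynomial ring in 2 variables is:
h(d) = C(d+n-1, n-1)
h(8) = C(8+2-1, 2-1) = C(9, 1)
= 9! / (1! * 8!)
= 9

9


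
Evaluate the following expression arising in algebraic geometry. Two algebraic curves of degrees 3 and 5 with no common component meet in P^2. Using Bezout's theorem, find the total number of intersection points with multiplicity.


Bezout's theorem states the intersection count equals the product of degrees.
Intersection count = 3 * 5 = 15

15


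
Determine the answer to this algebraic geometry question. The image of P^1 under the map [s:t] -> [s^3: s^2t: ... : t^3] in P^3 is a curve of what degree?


The rational normal curve in P^3 is the image of P^1 under the 3-uple Veronese.
A general hyperplane in P^3 pulls back to a degree-3 form on P^1, which has 3 zeros,
so the curve meets a general hyperplane in 3 points. Degree = 3.

3


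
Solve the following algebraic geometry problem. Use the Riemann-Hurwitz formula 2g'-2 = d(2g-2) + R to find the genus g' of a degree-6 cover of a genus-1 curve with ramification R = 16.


Riemann-Hurwitz formula: 2g' - 2 = d(2g - 2) + R
Given: d = 6, g = 1, R = 16
2g' - 2 = 6*(2*1 - 2) + 16
2g' - 2 = 6*0 + 16
2g' - 2 = 0 + 16 = 16
2g' = 18
g' = 9

9


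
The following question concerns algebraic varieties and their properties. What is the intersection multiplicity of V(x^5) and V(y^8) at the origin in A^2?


The intersection multiplicity of V(x^a) and V(y^b) at the origin is:
I(O; V(x^5), V(y^8)) = dim_k(k[x,y]/(x^5, y^8))
A basis for k[x,y]/(x^5, y^8) is the set of monomials x^i * y^j
where 0 <= i < 5 and 0 <= j < 8.
The number of such monomials is 5 * 8 = 40

40


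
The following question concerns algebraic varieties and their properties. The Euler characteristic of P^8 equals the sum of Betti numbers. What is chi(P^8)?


The complex projective space P^8 has one cell in each even real dimension 0, 2, ..., 16.
The cohomology groups are H^{2k}(P^8) = Z for k = 0,...,8, and 0 otherwise.
Euler characteristic = sum of Betti numbers = 1 per even-dimensional cohomology group.
chi(P^8) = 8 + 1 = 9

9


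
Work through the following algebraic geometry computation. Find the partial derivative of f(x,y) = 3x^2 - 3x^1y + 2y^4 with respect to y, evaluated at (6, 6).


df/dy = (-3)*x^1 + 4*2*y^3
At (6,6): (-3)*6^1 + 4*2*6^3
= -18 + 1728
= 1710

1710


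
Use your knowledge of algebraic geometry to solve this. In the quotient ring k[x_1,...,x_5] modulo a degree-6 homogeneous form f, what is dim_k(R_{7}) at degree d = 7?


For R = k[x_1,...,x_n]/(f) with f homogeneous of degree e:
The Hilbert series is (1 - t^e)/(1 - t)^n.
So h(d) = C(d+n-1, n-1) - C(d-e+n-1, n-1) for d >= e.
With n=5, e=6, d=7:
C(7+5-1, 5-1) = C(11, 4) = 330
C(7-6+5-1, 5-1) = C(5, 4) = 5
h(7) = 330 - 5 = 325

325


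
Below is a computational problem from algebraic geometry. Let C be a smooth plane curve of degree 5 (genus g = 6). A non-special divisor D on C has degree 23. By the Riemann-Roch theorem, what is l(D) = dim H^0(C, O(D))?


First, compute the genus of a smooth plane curve of degree 5:
g = (d-1)(d-2)/2 = (5-1)(5-2)/2 = 6
For a non-special divisor D (i.e., h^1(D) = 0), Riemann-Roch gives:
l(D) = deg(D) - g + 1
Since deg(D) = 23 >= 2g - 1 = 11, D is non-special.
l(D) = 23 - 6 + 1 = 18

18


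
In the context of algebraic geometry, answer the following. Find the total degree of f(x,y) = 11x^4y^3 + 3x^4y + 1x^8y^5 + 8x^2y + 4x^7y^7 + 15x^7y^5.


Examine each term for its total degree (sum of exponents).
  Term '11x^4y^3' has total degree 4+3 = 7.
  Term '3x^4y' has total degree 4+1 = 5.
  Term '1x^8y^5' has total degree 8+5 = 13.
  Term '8x^2y' has total degree 2+1 = 3.
  Term '4x^7y^7' has total degree 7+7 = 14.
  Term '15x^7y^5' has total degree 7+5 = 12.
The maximum total degree among all terms is 14.

14


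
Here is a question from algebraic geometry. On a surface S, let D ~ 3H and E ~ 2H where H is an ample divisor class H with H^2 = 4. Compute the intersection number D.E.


Using bilinearity of the intersection pairing on a surface S:
(aH).(bH) = ab * (H.H)
We have H^2 = 4.
D.E = (3H).(2H) = 3*2*4
= 6*4
= 24

24


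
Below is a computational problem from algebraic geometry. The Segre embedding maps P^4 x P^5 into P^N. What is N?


The Segre embedding maps P^m x P^n into P^N via
all products of coordinates from each factor.
N = (m+1)(n+1) - 1
N = (4+1)(5+1) - 1
N = 5*6 - 1
N = 30 - 1 = 29

29


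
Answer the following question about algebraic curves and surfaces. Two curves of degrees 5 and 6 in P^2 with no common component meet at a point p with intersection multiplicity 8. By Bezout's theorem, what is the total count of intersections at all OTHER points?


By Bezout's theorem, the total intersection number is d1 * d2.
Total = 5 * 6 = 30
Intersection multiplicity at p = 8
Remaining intersections = 30 - 8 = 22

22


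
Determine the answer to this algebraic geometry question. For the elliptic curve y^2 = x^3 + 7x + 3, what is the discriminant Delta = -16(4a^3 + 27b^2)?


Compute each component:
4a^3 = 4*7^3 = 4*343 = 1372
27b^2 = 27*3^2 = 27*9 = 243
4a^3 + 27b^2 = 1372 + 243 = 1615
Delta = -16*1615 = -25840

-25840


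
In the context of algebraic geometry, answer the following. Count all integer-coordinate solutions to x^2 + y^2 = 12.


Systematically check integer values of x where x^2 <= 12.
For each valid x, check if 12 - x^2 is a perfect square.
Total integer solutions found: 0

0


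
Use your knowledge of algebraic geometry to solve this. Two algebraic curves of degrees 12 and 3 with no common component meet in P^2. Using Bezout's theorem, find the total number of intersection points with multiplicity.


Bezout's theorem states the intersection count equals the product of degrees.
Intersection count = 12 * 3 = 36

36


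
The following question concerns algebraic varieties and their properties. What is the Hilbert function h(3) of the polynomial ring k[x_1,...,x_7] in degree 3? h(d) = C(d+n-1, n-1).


The Hilbert function for the polynomial ring in 7 variables is:
h(d) = C(d+n-1, n-1)
h(3) = C(3+7-1, 7-1) = C(9, 6)
= 9! / (6! * 3!)
= 84

84


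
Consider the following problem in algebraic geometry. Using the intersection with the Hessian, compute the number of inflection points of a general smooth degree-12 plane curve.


For a general smooth plane curve C of degree d, the inflection points are
the intersection of C with its Hessian curve, which has degree 3(d-2).
By Bezout, the total intersection number is d * 3(d-2) = 12 * 30 = 360.
For a general curve every flex is ordinary, so each contributes
multiplicity 1 to C·Hess(C), and the number of distinct inflection
points is 3d(d-2).
Inflection points = 3*12*(12-2) = 3*12*10 = 360

360


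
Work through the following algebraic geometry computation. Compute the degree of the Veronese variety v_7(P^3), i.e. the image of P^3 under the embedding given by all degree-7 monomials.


The Veronese variety v_7(P^3) has degree d^r.
d^r = 7^3 = 343

343


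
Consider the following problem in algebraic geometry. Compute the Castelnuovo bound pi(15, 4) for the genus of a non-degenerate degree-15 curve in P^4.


Castelnuovo's bound: write d - 1 = m(r-1) + epsilon with 0 <= epsilon < r-1.
d - 1 = 15 - 1 = 14
r - 1 = 4 - 1 = 3
14 = 4*3 + 2, so m = 4, epsilon = 2
pi(d, r) = m(m-1)(r-1)/2 + m*epsilon
= 4*3*3/2 + 4*2
= 36/2 + 8
= 18 + 8 = 26

26


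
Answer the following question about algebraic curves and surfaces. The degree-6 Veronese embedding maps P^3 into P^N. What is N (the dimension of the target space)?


The Veronese embedding v_d: P^n -> P^N maps each point to all
degree-d monomials in n+1 homogeneous coordinates.
N = C(n+d, d) - 1
N = C(3+6, 6) - 1
N = C(9, 6) - 1
C(9, 6) = 84
N = 84 - 1 = 83

83


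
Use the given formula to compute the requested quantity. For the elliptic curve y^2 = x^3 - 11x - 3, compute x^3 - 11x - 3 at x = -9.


Compute x^3 - 11x - 3 at x = -9:
x^3 = (-9)^3 = -729
(-11)*x = (-11)*(-9) = 99
Sum: -729 + 99 - 3 = -633

-633


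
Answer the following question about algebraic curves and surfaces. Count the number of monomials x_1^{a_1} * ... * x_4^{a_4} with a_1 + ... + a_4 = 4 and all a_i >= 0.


The number of degree-4 monomials in 4 variables is C(d+n-1, n-1).
= C(4+4-1, 4-1) = C(7, 3)
= 35

35


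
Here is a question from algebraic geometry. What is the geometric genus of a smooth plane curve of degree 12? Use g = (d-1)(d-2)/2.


Using the genus formula for smooth plane curves:
g = (d-1)(d-2)/2
g = (12-1)(12-2)/2
g = 11*10/2
g = 110/2 = 55

55


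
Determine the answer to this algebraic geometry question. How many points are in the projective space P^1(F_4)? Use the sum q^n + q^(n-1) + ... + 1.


P^1(F_4) has (q^(n+1) - 1)/(q - 1) points.
= 4^1 + 4^0
= 4 + 1
= 5

5


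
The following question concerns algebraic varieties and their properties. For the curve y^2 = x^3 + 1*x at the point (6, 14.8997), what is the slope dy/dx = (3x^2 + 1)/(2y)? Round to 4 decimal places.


Using implicit differentiation of y^2 = x^3 + 1*x:
2y * dy/dx = 3x^2 + 1
dy/dx = (3x^2 + 1)/(2y)
Numerator: 3*6^2 + 1 = 109
Denominator: 2*14.8997 = 29.7994
dy/dx = 109/29.7994 = 3.6578

3.6578


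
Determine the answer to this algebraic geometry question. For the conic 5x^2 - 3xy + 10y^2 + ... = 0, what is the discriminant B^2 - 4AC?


The discriminant of a conic Ax^2 + Bxy + Cy^2 + ... = 0 is B^2 - 4AC.
B^2 = (-3)^2 = 9
4AC = 4*5*10 = 200
Discriminant = 9 - 200 = -191

-191


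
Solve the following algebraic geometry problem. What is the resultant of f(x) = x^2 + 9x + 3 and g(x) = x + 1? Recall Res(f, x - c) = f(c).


For Res(f, x - c), we evaluate f at x = c.
f(-1) = (-1)^2 + 9*(-1) + 3
= 1 - 9 + 3
= -8 + 3 = -5
Res(f, g) = -5

-5


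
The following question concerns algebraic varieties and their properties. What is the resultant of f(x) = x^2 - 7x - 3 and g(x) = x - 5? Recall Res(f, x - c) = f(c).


For Res(f, x - c), we evaluate f at x = c.
f(5) = 5^2 - 7*5 - 3
= 25 - 35 - 3
= -10 - 3 = -13
Res(f, g) = -13

-13


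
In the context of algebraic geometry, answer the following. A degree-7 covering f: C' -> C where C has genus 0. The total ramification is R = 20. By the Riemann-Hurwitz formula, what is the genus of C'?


Riemann-Hurwitz formula: 2g' - 2 = d(2g - 2) + R
Given: d = 7, g = 0, R = 20
2g' - 2 = 7*(2*0 - 2) + 20
2g' - 2 = 7*(-2) + 20
2g' - 2 = -14 + 20 = 6
2g' = 8
g' = 4

4


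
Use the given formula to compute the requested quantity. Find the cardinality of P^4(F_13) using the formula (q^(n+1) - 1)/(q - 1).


P^4(F_13) has (q^(n+1) - 1)/(q - 1) points.
= 13^4 + 13^3 + 13^2 + 13^1 + 13^0
= 28561 + 2197 + 169 + 13 + 1
= 30941

30941


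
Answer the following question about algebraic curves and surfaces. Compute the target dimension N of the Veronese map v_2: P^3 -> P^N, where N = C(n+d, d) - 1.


The Veronese embedding v_d: P^n -> P^N maps each point to all
degree-d monomials in n+1 homogeneous coordinates.
N = C(n+d, d) - 1
N = C(3+2, 2) - 1
N = C(5, 2) - 1
C(5, 2) = 10
N = 10 - 1 = 9

9


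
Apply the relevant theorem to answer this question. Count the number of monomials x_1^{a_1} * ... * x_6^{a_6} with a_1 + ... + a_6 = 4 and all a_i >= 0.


The number of degree-4 monomials in 6 variables is C(d+n-1, n-1).
= C(4+6-1, 6-1) = C(9, 5)
= 126

126


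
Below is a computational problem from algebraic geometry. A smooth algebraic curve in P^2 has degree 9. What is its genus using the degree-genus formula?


Using the genus formula for smooth plane curves:
g = (d-1)(d-2)/2
g = (9-1)(9-2)/2
g = 8*7/2
g = 56/2 = 28

28


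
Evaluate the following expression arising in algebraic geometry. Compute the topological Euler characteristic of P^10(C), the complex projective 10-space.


The complex projective space P^10 has one cell in each even real dimension 0, 2, ..., 20.
The cohomology groups are H^{2k}(P^10) = Z for k = 0,...,10, and 0 otherwise.
Euler characteristic = sum of Betti numbers = 1 per even-dimensional cohomology group.
chi(P^10) = 10 + 1 = 11

11


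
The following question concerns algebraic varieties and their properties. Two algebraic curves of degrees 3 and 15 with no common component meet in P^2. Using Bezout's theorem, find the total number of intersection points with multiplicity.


Bezout's theorem states the intersection count equals the product of degrees.
Intersection count = 3 * 15 = 45

45


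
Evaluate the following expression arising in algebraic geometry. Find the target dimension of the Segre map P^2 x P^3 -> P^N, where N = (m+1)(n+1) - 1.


The Segre embedding maps P^m x P^n into P^N via
all products of coordinates from each factor.
N = (m+1)(n+1) - 1
N = (2+1)(3+1) - 1
N = 3*4 - 1
N = 12 - 1 = 11

11


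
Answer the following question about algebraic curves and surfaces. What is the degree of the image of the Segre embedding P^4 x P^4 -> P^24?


The degree of the Segre variety P^4 x P^4 is C(m+n, m).
= C(8, 4)
= 70

70


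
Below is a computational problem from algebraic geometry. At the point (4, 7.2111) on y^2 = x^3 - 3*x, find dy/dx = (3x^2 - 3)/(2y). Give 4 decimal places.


Using implicit differentiation of y^2 = x^3 - 3*x:
2y * dy/dx = 3x^2 - 3
dy/dx = (3x^2 - 3)/(2y)
Numerator: 3*4^2 - 3 = 45
Denominator: 2*7.2111 = 14.4222
dy/dx = 45/14.4222 = 3.1202

3.1202


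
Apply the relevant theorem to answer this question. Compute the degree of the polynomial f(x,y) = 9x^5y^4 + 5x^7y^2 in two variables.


Examine each term for its total degree (sum of exponents).
  Term '9x^5y^4' has total degree 5+4 = 9.
  Term '5x^7y^2' has total degree 7+2 = 9.
The maximum total degree among all terms is 9.

9


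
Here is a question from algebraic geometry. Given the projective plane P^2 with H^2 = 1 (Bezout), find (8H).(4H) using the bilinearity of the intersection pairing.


Using bilinearity of the intersection pairing on the projective plane P^2:
(aH).(bH) = ab * (H.H)
We have H^2 = 1 (Bezout).
D.E = (8H).(4H) = 8*4*1
= 32*1
= 32

32


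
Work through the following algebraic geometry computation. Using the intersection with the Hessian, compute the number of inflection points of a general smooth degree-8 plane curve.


For a general smooth plane curve C of degree d, the inflection points are
the intersection of C with its Hessian curve, which has degree 3(d-2).
By Bezout, the total intersection number is d * 3(d-2) = 8 * 18 = 144.
For a general curve every flex is ordinary, so each contributes
multiplicity 1 to C·Hess(C), and the number of distinct inflection
points is 3d(d-2).
Inflection points = 3*8*(8-2) = 3*8*6 = 144

144


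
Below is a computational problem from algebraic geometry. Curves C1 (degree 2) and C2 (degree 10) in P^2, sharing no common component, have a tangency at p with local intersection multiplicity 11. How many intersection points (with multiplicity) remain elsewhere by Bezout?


By Bezout's theorem, the total intersection number is d1 * d2.
Total = 2 * 10 = 20
Intersection multiplicity at p = 11
Remaining intersections = 20 - 11 = 9

9


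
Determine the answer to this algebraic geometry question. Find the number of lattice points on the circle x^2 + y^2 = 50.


Systematically check integer values of x where x^2 <= 50.
For each valid x, check if 50 - x^2 is a perfect square.
x=1: 50 - 1 = 49, sqrt = 7 (valid)
x=5: 50 - 25 = 25, sqrt = 5 (valid)
x=7: 50 - 49 = 1, sqrt = 1 (valid)
Total integer solutions found: 12

12


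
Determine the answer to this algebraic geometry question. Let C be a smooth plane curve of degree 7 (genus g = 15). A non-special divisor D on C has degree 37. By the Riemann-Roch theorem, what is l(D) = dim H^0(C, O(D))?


First, compute the genus of a smooth plane curve of degree 7:
g = (d-1)(d-2)/2 = (7-1)(7-2)/2 = 15
For a non-special divisor D (i.e., h^1(D) = 0), Riemann-Roch gives:
l(D) = deg(D) - g + 1
Since deg(D) = 37 >= 2g - 1 = 29, D is non-special.
l(D) = 37 - 15 + 1 = 23

23


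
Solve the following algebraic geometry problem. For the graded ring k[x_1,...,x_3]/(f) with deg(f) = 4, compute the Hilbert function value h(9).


For R = k[x_1,...,x_n]/(f) with f homogeneous of degree e:
The Hilbert series is (1 - t^e)/(1 - t)^n.
So h(d) = C(d+n-1, n-1) - C(d-e+n-1, n-1) for d >= e.
With n=3, e=4, d=9:
C(9+3-1, 3-1) = C(11, 2) = 55
C(9-4+3-1, 3-1) = C(7, 2) = 21
h(9) = 55 - 21 = 34

34


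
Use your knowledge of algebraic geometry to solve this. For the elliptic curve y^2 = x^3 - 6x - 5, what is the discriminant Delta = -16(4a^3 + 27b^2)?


Compute each component:
4a^3 = 4*(-6)^3 = 4*(-216) = -864
27b^2 = 27*(-5)^2 = 27*25 = 675
4a^3 + 27b^2 = -864 + 675 = -189
Delta = -16*(-189) = 3024

3024


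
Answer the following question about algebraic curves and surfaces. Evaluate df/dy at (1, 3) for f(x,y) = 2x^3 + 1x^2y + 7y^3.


df/dy = 1*x^2 + 3*7*y^2
At (1,3): 1*1^2 + 3*7*3^2
= 1 + 189
= 190

190


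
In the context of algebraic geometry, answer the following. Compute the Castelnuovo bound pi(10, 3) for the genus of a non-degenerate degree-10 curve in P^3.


Castelnuovo's bound: write d - 1 = m(r-1) + epsilon with 0 <= epsilon < r-1.
d - 1 = 10 - 1 = 9
r - 1 = 3 - 1 = 2
9 = 4*2 + 1, so m = 4, epsilon = 1
pi(d, r) = m(m-1)(r-1)/2 + m*epsilon
= 4*3*2/2 + 4*1
= 24/2 + 4
= 12 + 4 = 16

16


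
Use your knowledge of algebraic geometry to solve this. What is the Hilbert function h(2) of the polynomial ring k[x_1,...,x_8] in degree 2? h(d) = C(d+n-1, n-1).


The Hilbert function for the polynomial ring in 8 variables is:
h(d) = C(d+n-1, n-1)
h(2) = C(2+8-1, 8-1) = C(9, 7)
= 9! / (7! * 2!)
= 36

36


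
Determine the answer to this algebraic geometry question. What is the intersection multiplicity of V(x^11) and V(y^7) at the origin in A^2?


The intersection multiplicity of V(x^a) and V(y^b) at the origin is:
I(O; V(x^11), V(y^7)) = dim_k(k[x,y]/(x^11, y^7))
A basis for k[x,y]/(x^11, y^7) is the set of monomials x^i * y^j
where 0 <= i < 11 and 0 <= j < 7.
The number of such monomials is 11 * 7 = 77

77


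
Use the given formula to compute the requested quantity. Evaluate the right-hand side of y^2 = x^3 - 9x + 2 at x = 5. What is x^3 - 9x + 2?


Compute x^3 - 9x + 2 at x = 5:
x^3 = 5^3 = 125
(-9)*x = (-9)*5 = -45
Sum: 125 - 45 + 2 = 82

82


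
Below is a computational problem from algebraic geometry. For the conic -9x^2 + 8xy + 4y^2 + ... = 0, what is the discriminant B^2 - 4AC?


The discriminant of a conic Ax^2 + Bxy + Cy^2 + ... = 0 is B^2 - 4AC.
B^2 = 8^2 = 64
4AC = 4*(-9)*4 = -144
Discriminant = 64 + 144 = 208

208


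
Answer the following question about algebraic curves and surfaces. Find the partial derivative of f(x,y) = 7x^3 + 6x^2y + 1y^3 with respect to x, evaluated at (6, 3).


df/dx = 3*7*x^2 + 2*6*x^1*y
At (6,3): 3*7*6^2 + 2*6*6^1*3
= 756 + 216
= 972

972


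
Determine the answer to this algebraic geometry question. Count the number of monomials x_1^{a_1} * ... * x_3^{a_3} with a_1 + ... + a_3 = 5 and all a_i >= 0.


The number of degree-5 monomials in 3 variables is C(d+n-1, n-1).
= C(5+3-1, 3-1) = C(7, 2)
= 21

21


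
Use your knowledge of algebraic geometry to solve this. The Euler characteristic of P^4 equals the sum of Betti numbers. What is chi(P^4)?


The complex projective space P^4 has one cell in each even real dimension 0, 2, ..., 8.
The cohomology groups are H^{2k}(P^4) = Z for k = 0,...,4, and 0 otherwise.
Euler characteristic = sum of Betti numbers = 1 per even-dimensional cohomology group.
chi(P^4) = 4 + 1 = 5

5


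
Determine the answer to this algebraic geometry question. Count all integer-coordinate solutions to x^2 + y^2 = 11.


Systematically check integer values of x where x^2 <= 11.
For each valid x, check if 11 - x^2 is a perfect square.
Total integer solutions found: 0

0


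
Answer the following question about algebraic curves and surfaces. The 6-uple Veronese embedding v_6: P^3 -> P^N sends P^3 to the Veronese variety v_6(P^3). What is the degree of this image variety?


The Veronese variety v_6(P^3) has degree d^r.
d^r = 6^3 = 216

216


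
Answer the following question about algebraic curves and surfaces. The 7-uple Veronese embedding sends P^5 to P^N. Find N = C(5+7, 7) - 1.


The Veronese embedding v_d: P^n -> P^N maps each point to all
degree-d monomials in n+1 homogeneous coordinates.
N = C(n+d, d) - 1
N = C(5+7, 7) - 1
N = C(12, 7) - 1
C(12, 7) = 792
N = 792 - 1 = 791

791


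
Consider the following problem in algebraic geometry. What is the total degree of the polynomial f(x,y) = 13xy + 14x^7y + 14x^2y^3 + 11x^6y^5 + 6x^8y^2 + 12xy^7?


Examine each term for its total degree (sum of exponents).
  Term '13xy' has total degree 1+1 = 2.
  Term '14x^7y' has total degree 7+1 = 8.
  Term '14x^2y^3' has total degree 2+3 = 5.
  Term '11x^6y^5' has total degree 6+5 = 11.
  Term '6x^8y^2' has total degree 8+2 = 10.
  Term '12xy^7' has total degree 1+7 = 8.
The maximum total degree among all terms is 11.

11


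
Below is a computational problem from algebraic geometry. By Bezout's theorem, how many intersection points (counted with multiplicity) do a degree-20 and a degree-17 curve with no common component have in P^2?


Bezout's theorem states the intersection count equals the product of degrees.
Intersection count = 20 * 17 = 340

340


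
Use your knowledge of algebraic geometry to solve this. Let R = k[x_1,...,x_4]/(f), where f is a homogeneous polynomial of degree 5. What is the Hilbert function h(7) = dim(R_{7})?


For R = k[x_1,...,x_n]/(f) with f homogeneous of degree e:
The Hilbert series is (1 - t^e)/(1 - t)^n.
So h(d) = C(d+n-1, n-1) - C(d-e+n-1, n-1) for d >= e.
With n=4, e=5, d=7:
C(7+4-1, 4-1) = C(10, 3) = 120
C(7-5+4-1, 4-1) = C(5, 3) = 10
h(7) = 120 - 10 = 110

110


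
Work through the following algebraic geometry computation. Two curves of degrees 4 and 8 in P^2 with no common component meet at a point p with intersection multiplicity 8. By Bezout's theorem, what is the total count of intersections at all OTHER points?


By Bezout's theorem, the total intersection number is d1 * d2.
Total = 4 * 8 = 32
Intersection multiplicity at p = 8
Remaining intersections = 32 - 8 = 24

24


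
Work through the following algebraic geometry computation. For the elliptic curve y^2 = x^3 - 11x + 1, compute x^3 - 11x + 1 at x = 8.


Compute x^3 - 11x + 1 at x = 8:
x^3 = 8^3 = 512
(-11)*x = (-11)*8 = -88
Sum: 512 - 88 + 1 = 425

425


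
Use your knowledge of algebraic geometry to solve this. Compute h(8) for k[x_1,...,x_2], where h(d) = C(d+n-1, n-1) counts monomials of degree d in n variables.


The Hilbert function for the polynomial ring in 2 variables is:
h(d) = C(d+n-1, n-1)
h(8) = C(8+2-1, 2-1) = C(9, 1)
= 9! / (1! * 8!)
= 9

9


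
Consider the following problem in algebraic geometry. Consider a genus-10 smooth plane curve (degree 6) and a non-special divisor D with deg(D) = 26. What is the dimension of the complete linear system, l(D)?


First, compute the genus of a smooth plane curve of degree 6:
g = (d-1)(d-2)/2 = (6-1)(6-2)/2 = 10
For a non-special divisor D (i.e., h^1(D) = 0), Riemann-Roch gives:
l(D) = deg(D) - g + 1
Since deg(D) = 26 >= 2g - 1 = 19, D is non-special.
l(D) = 26 - 10 + 1 = 17

17


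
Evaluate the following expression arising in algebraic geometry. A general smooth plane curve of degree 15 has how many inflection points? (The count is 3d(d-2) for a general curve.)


For a general smooth plane curve C of degree d, the inflection points are
the intersection of C with its Hessian curve, which has degree 3(d-2).
By Bezout, the total intersection number is d * 3(d-2) = 15 * 39 = 585.
For a general curve every flex is ordinary, so each contributes
multiplicity 1 to C·Hess(C), and the number of distinct inflection
points is 3d(d-2).
Inflection points = 3*15*(15-2) = 3*15*13 = 585

585


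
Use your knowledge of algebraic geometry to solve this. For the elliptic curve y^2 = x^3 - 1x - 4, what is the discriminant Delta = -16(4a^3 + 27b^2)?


Compute each component:
4a^3 = 4*(-1)^3 = 4*(-1) = -4
27b^2 = 27*(-4)^2 = 27*16 = 432
4a^3 + 27b^2 = -4 + 432 = 428
Delta = -16*428 = -6848

-6848


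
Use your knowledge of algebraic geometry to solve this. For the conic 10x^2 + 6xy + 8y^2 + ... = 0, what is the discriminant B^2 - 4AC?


The discriminant of a conic Ax^2 + Bxy + Cy^2 + ... = 0 is B^2 - 4AC.
B^2 = 6^2 = 36
4AC = 4*10*8 = 320
Discriminant = 36 - 320 = -284

-284


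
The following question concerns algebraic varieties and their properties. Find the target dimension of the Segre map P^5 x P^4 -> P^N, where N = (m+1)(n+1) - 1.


The Segre embedding maps P^m x P^n into P^N via
all products of coordinates from each factor.
N = (m+1)(n+1) - 1
N = (5+1)(4+1) - 1
N = 6*5 - 1
N = 30 - 1 = 29

29


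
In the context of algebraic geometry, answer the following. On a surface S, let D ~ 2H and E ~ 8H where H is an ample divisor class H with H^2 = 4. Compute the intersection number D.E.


Using bilinearity of the intersection pairing on a surface S:
(aH).(bH) = ab * (H.H)
We have H^2 = 4.
D.E = (2H).(8H) = 2*8*4
= 16*4
= 64

64


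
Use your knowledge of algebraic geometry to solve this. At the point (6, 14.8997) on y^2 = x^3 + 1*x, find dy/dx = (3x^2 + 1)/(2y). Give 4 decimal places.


Using implicit differentiation of y^2 = x^3 + 1*x:
2y * dy/dx = 3x^2 + 1
dy/dx = (3x^2 + 1)/(2y)
Numerator: 3*6^2 + 1 = 109
Denominator: 2*14.8997 = 29.7994
dy/dx = 109/29.7994 = 3.6578

3.6578


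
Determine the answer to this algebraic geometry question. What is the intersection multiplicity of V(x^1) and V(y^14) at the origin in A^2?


The intersection multiplicity of V(x^a) and V(y^b) at the origin is:
I(O; V(x^1), V(y^14)) = dim_k(k[x,y]/(x^1, y^14))
A basis for k[x,y]/(x^1, y^14) is the set of monomials x^i * y^j
where 0 <= i < 1 and 0 <= j < 14.
The number of such monomials is 1 * 14 = 14

14


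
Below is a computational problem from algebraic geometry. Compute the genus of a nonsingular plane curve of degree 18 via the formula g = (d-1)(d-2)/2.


Using the genus formula for smooth plane curves:
g = (d-1)(d-2)/2
g = (18-1)(18-2)/2
g = 17*16/2
g = 272/2 = 136

136


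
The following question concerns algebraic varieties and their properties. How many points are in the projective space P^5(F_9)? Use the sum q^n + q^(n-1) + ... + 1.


P^5(F_9) has (q^(n+1) - 1)/(q - 1) points.
= 9^5 + 9^4 + 9^3 + 9^2 + 9^1 + 9^0
= 59049 + 6561 + 729 + 81 + 9 + 1
= 66430

66430


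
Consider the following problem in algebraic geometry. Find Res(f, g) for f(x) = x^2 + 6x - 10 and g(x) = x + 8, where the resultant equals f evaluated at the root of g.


For Res(f, x - c), we evaluate f at x = c.
f(-8) = (-8)^2 + 6*(-8) - 10
= 64 - 48 - 10
= 16 - 10 = 6
Res(f, g) = 6

6


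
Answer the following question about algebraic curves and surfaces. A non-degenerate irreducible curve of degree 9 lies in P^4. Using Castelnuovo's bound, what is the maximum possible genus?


Castelnuovo's bound: write d - 1 = m(r-1) + epsilon with 0 <= epsilon < r-1.
d - 1 = 9 - 1 = 8
r - 1 = 4 - 1 = 3
8 = 2*3 + 2, so m = 2, epsilon = 2
pi(d, r) = m(m-1)(r-1)/2 + m*epsilon
= 2*1*3/2 + 2*2
= 6/2 + 4
= 3 + 4 = 7

7


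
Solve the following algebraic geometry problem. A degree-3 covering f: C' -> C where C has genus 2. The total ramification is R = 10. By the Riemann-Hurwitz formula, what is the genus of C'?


Riemann-Hurwitz formula: 2g' - 2 = d(2g - 2) + R
Given: d = 3, g = 2, R = 10
2g' - 2 = 3*(2*2 - 2) + 10
2g' - 2 = 3*2 + 10
2g' - 2 = 6 + 10 = 16
2g' = 18
g' = 9

9


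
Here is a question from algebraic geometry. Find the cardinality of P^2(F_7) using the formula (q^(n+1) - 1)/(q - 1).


P^2(F_7) has (q^(n+1) - 1)/(q - 1) points.
= 7^2 + 7^1 + 7^0
= 49 + 7 + 1
= 57

57


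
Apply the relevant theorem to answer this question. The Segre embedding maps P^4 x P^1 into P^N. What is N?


The Segre embedding maps P^m x P^n into P^N via
all products of coordinates from each factor.
N = (m+1)(n+1) - 1
N = (4+1)(1+1) - 1
N = 5*2 - 1
N = 10 - 1 = 9

9


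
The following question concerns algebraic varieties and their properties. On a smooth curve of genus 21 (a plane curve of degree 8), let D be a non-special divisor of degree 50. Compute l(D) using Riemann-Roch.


First, compute the genus of a smooth plane curve of degree 8:
g = (d-1)(d-2)/2 = (8-1)(8-2)/2 = 21
For a non-special divisor D (i.e., h^1(D) = 0), Riemann-Roch gives:
l(D) = deg(D) - g + 1
Since deg(D) = 50 >= 2g - 1 = 41, D is non-special.
l(D) = 50 - 21 + 1 = 30

30
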